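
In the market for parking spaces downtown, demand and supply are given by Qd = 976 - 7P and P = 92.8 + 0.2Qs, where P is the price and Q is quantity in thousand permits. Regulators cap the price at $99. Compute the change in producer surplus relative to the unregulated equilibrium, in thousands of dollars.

Rearranging supply gives Qs = 5P - 464. In a free market, 976 - 7P = 5P - 464 gives the equilibrium P* = 120, Q* = 136.
The ceiling of 99 is below the equilibrium price 120, so it binds.
At P = 99: Qd = 976 - 7·99 = 283 and Qs = 5·99 - 464 = 31.
Producer surplus without the control is ½ · (120 - 92.8) · 136 = 1849.6.
With the ceiling, producers sell 31 units at 99, so PS = ½ · (99 - 92.8) · 31 = 96.1.
Change in producer surplus = 96.1 - 1849.6 = -1753.5.

-1753.5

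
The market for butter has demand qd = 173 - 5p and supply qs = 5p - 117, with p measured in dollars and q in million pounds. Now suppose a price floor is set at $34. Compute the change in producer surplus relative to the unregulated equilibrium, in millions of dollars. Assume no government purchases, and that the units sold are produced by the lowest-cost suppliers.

In a free market, 173 - 5p = 5p - 117 gives the equilibrium p* = 29, q* = 28.
The floor of 34 is above the equilibrium price 29, so it binds.
At p = 34: qd = 173 - 5·34 = 3 and qs = 5·34 - 117 = 53.
Producer surplus without the control is ½ · (29 - 23.4) · 28 = 78.4.
With the floor, 3 units are sold at 34. The supply price at q = 3 is 24, so PS = ½ · [(34 - 23.4) + (34 - 24)] · 3 = 30.9.
Change in producer surplus = 30.9 - 78.4 = -47.5.

-47.5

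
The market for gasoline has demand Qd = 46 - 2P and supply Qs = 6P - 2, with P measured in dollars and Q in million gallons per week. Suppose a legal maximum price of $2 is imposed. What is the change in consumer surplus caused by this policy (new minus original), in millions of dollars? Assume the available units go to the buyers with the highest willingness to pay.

Setting quantity demanded equal to quantity supplied, 46 - 2P = 6P - 2, gives P* = 6 and Q* = 34.
Since 2 < 6, the ceiling is binding.
At P = 2: Qd = 46 - 2·2 = 42 and Qs = 6·2 - 2 = 10.
Consumer surplus without the control is ½ · (23 - 6) · 34 = 289.
With the ceiling, 10 units are sold at 2 (assume they go to the highest-value buyers). The demand price at Q = 10 is 18, so CS = ½ · [(23 - 2) + (18 - 2)] · 10 = 185.
Change in consumer surplus = 185 - 289 = -104.

-104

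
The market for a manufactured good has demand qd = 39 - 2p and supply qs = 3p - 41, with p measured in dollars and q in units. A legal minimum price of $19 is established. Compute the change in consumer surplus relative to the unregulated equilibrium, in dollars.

-12

In a free market, 39 - 2p = 3p - 41 gives the equilibrium p* = 16, q* = 7.
Because the floor (19) lies above the market-clearing price, it is binding.
At p = 19: qd = 39 - 2·19 = 1 and qs = 3·19 - 41 = 16.
Consumer surplus without the control is ½ · (19.5 - 16) · 7 = 12.25.
With the floor, consumers buy 1 units at 19, so CS = ½ · (19.5 - 19) · 1 = 0.25.
Change in consumer surplus = 0.25 - 12.25 = -12.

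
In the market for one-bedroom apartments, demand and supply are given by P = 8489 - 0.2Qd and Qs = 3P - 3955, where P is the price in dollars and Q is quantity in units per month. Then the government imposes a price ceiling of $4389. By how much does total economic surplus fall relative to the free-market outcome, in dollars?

4778210.4

Rearranging demand gives Qd = 42445 - 5P. In a free market, 42445 - 5P = 3P - 3955 gives the equilibrium P* = 5800, Q* = 13445.
Because the ceiling (4389) lies below the market-clearing price, it is binding.
At P = 4389: Qd = 42445 - 5·4389 = 20500 and Qs = 3·4389 - 3955 = 9212.
Quantity traded falls to 9212. At Q = 9212 the demand price is (42445 - 9212)/5 = 6646.6 and the supply price is (3955 + 9212)/3 = 4389.
Deadweight loss = ½ · (6646.6 - 4389) · (13445 - 9212) = ½ · 2257.6 · 4233 = 4778210.4.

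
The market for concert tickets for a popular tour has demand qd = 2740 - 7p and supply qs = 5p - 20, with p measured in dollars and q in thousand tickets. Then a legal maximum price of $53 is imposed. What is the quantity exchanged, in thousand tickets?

245

In a free market, 2740 - 7p = 5p - 20 gives the equilibrium p* = 230, q* = 1130.
Because the ceiling (53) lies below the market-clearing price, it is binding.
At p = 53: qd = 2740 - 7·53 = 2369 and qs = 5·53 - 20 = 245.
The quantity actually transacted is the short side, supply: 245.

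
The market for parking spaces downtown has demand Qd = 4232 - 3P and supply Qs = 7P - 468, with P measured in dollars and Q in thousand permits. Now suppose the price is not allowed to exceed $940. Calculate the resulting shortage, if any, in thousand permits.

In a free market, 4232 - 3P = 7P - 468 gives the equilibrium P* = 470, Q* = 2822.
The ceiling of 940 is above the equilibrium price 470, so it is not binding; the market clears at P* = 470, Q* = 2822.
Since the control does not bind, there is no shortage.

0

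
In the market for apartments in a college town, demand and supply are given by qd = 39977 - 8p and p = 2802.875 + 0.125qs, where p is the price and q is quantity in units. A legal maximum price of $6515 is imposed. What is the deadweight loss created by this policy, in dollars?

0

Rearranging supply gives qs = 8p - 22423. Equilibrium: 39977 - 8p = 8p - 22423, so 62400 = 16p and p* = 3900, q* = 8777.
Since 6515 is above p* = 3900, the ceiling does not bind and the free-market outcome prevails.
Since the control does not bind, no trades are prevented and deadweight loss is zero.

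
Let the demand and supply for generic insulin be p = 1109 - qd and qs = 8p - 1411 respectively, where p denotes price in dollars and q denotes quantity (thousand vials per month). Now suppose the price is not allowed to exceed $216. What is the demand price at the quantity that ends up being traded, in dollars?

792

Rearranging demand gives qd = 1109 - p. In a free market, 1109 - p = 8p - 1411 gives the equilibrium p* = 280, q* = 829.
Since 216 < 280, the ceiling is binding.
At p = 216: qd = 1109 - 216 = 893 and qs = 8·216 - 1411 = 317.
Only 317 units reach the market. On the demand curve, the marginal buyer's willingness to pay at q = 317 is (1109 - 317) = 792.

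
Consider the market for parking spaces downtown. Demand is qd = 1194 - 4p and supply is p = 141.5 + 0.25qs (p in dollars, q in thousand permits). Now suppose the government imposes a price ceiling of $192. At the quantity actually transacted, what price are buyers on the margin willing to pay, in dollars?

248

Rearranging supply gives qs = 4p - 566. Equilibrium: 1194 - 4p = 4p - 566, so 1760 = 8p and p* = 220, q* = 314.
Since 192 < 220, the ceiling is binding.
At p = 192: qd = 1194 - 4·192 = 426 and qs = 4·192 - 566 = 202.
Only 202 units reach the market. On the demand curve, the marginal buyer's willingness to pay at q = 202 is (1194 - 202)/4 = 248.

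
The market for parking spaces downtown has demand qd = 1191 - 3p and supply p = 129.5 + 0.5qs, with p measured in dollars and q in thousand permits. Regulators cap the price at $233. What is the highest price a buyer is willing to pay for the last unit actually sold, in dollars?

328

Rearranging supply gives qs = 2p - 259. Setting quantity demanded equal to quantity supplied, 1191 - 3p = 2p - 259, gives p* = 290 and q* = 321.
The ceiling of 233 is below the equilibrium price 290, so it binds.
At p = 233: qd = 1191 - 3·233 = 492 and qs = 2·233 - 259 = 207.
Only 207 units reach the market. On the demand curve, the marginal buyer's willingness to pay at q = 207 is (1191 - 207)/3 = 328.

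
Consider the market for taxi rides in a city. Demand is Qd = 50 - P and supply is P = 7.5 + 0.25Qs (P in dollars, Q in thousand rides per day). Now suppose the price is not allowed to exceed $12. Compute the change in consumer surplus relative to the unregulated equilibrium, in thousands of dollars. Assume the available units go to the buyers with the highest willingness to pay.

-56

Rearranging supply gives Qs = 4P - 30. Without the control the market clears where 50 - P = 4P - 30, i.e. P* = 16 and Q* = 34.
The ceiling of 12 is below the equilibrium price 16, so it binds.
At P = 12: Qd = 50 - 12 = 38 and Qs = 4·12 - 30 = 18.
Consumer surplus without the control is ½ · (50 - 16) · 34 = 578.
With the ceiling, 18 units are sold at 12 (assume they go to the highest-value buyers). The demand price at Q = 18 is 32, so CS = ½ · [(50 - 12) + (32 - 12)] · 18 = 522.
Change in consumer surplus = 522 - 578 = -56.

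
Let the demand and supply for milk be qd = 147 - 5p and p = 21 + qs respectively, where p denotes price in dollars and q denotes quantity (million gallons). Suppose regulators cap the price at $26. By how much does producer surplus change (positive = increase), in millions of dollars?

Rearranging supply gives qs = p - 21. Equilibrium: 147 - 5p = p - 21, so 168 = 6p and p* = 28, q* = 7.
Since 26 < 28, the ceiling is binding.
At p = 26: qd = 147 - 5·26 = 17 and qs = 26 - 21 = 5.
Producer surplus without the control is ½ · (28 - 21) · 7 = 24.5.
With the ceiling, producers sell 5 units at 26, so PS = ½ · (26 - 21) · 5 = 12.5.
Change in producer surplus = 12.5 - 24.5 = -12.

-12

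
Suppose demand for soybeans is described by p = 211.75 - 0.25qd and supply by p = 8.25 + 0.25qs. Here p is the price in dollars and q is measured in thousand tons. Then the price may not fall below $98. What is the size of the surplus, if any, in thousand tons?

Rearranging demand gives qd = 847 - 4p; rearranging supply gives qs = 4p - 33. Without the control the market clears where 847 - 4p = 4p - 33, i.e. p* = 110 and q* = 407.
Since 98 is below p* = 110, the floor does not bind and the free-market outcome prevails.
Since the control does not bind, there is no surplus.

0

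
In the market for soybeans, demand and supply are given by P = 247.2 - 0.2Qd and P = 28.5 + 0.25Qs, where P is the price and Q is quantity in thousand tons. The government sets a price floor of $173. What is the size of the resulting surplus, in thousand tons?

Rearranging demand gives Qd = 1236 - 5P; rearranging supply gives Qs = 4P - 114. Setting quantity demanded equal to quantity supplied, 1236 - 5P = 4P - 114, gives P* = 150 and Q* = 486.
Since 173 > 150, the floor is binding.
At P = 173: Qd = 1236 - 5·173 = 371 and Qs = 4·173 - 114 = 578.
Surplus = Qs - Qd = 578 - 371 = 207.

207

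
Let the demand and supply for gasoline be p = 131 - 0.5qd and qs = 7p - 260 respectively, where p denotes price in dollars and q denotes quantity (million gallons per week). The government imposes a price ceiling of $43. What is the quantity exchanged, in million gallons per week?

41

Rearranging demand gives qd = 262 - 2p. Equilibrium: 262 - 2p = 7p - 260, so 522 = 9p and p* = 58, q* = 146.
Since 43 < 58, the ceiling is binding.
At p = 43: qd = 262 - 2·43 = 176 and qs = 7·43 - 260 = 41.
The quantity actually transacted is the short side, supply: 41.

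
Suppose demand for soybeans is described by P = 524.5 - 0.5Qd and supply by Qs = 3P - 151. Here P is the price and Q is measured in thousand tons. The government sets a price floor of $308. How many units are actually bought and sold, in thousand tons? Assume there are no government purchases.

Rearranging demand gives Qd = 1049 - 2P. In a free market, 1049 - 2P = 3P - 151 gives the equilibrium P* = 240, Q* = 569.
Since 308 > 240, the floor is binding.
At P = 308: Qd = 1049 - 2·308 = 433 and Qs = 3·308 - 151 = 773.
The quantity actually transacted is the short side, demand: 433.

433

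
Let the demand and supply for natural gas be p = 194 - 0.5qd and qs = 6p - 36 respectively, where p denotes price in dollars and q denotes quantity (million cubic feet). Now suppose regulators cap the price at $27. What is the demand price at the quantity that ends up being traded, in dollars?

131

Rearranging demand gives qd = 388 - 2p. Equilibrium: 388 - 2p = 6p - 36, so 424 = 8p and p* = 53, q* = 282.
Because the ceiling (27) lies below the market-clearing price, it is binding.
At p = 27: qd = 388 - 2·27 = 334 and qs = 6·27 - 36 = 126.
Only 126 units reach the market. On the demand curve, the marginal buyer's willingness to pay at q = 126 is (388 - 126)/2 = 131.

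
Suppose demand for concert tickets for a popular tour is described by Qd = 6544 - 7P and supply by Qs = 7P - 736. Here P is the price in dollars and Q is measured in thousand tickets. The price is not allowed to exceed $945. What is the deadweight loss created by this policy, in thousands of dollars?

In a free market, 6544 - 7P = 7P - 736 gives the equilibrium P* = 520, Q* = 2904.
Since 945 is above P* = 520, the ceiling does not bind and the free-market outcome prevails.
Since the control does not bind, no trades are prevented and deadweight loss is zero.

0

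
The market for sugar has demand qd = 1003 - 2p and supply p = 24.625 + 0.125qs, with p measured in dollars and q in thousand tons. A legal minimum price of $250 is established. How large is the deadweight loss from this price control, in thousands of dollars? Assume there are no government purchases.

21125

Rearranging supply gives qs = 8p - 197. In a free market, 1003 - 2p = 8p - 197 gives the equilibrium p* = 120, q* = 763.
Since 250 > 120, the floor is binding.
At p = 250: qd = 1003 - 2·250 = 503 and qs = 8·250 - 197 = 1803.
Quantity traded falls to 503. At q = 503 the demand price is (1003 - 503)/2 = 250 and the supply price is (197 + 503)/8 = 87.5.
Deadweight loss = ½ · (250 - 87.5) · (763 - 503) = ½ · 162.5 · 260 = 21125.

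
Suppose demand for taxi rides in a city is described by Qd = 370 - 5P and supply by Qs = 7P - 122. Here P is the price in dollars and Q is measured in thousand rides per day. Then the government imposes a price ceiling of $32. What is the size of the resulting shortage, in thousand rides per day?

108

In a free market, 370 - 5P = 7P - 122 gives the equilibrium P* = 41, Q* = 165.
Since 32 < 41, the ceiling is binding.
At P = 32: Qd = 370 - 5·32 = 210 and Qs = 7·32 - 122 = 102.
Shortage = Qd - Qs = 210 - 102 = 108.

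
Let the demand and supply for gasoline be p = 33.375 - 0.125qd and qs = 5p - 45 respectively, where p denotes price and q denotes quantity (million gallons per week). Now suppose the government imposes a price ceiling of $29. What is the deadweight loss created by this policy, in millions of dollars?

0

Rearranging demand gives qd = 267 - 8p. Setting quantity demanded equal to quantity supplied, 267 - 8p = 5p - 45, gives p* = 24 and q* = 75.
Since 29 is above p* = 24, the ceiling does not bind and the free-market outcome prevails.
Since the control does not bind, no trades are prevented and deadweight loss is zero.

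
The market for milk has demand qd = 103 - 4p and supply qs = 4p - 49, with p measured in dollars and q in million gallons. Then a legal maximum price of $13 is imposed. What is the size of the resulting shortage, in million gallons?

Without the control the market clears where 103 - 4p = 4p - 49, i.e. p* = 19 and q* = 27.
The ceiling of 13 is below the equilibrium price 19, so it binds.
At p = 13: qd = 103 - 4·13 = 51 and qs = 4·13 - 49 = 3.
Shortage = qd - qs = 51 - 3 = 48.

48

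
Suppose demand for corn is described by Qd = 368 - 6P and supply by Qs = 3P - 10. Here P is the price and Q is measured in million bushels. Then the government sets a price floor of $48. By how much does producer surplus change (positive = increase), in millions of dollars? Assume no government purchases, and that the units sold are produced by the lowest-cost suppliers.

264

Equilibrium: 368 - 6P = 3P - 10, so 378 = 9P and P* = 42, Q* = 116.
Because the floor (48) lies above the market-clearing price, it is binding.
At P = 48: Qd = 368 - 6·48 = 80 and Qs = 3·48 - 10 = 134.
Producer surplus without the control is ½ · (42 - 10/3) · 116 = 6728/3.
With the floor, 80 units are sold at 48. The supply price at Q = 80 is 30, so PS = ½ · [(48 - 10/3) + (48 - 30)] · 80 = 7520/3.
Change in producer surplus = 7520/3 - 6728/3 = 264.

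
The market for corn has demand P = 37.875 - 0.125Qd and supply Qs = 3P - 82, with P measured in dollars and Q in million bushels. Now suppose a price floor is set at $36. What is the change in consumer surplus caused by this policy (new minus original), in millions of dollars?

-19

Rearranging demand gives Qd = 303 - 8P. Without the control the market clears where 303 - 8P = 3P - 82, i.e. P* = 35 and Q* = 23.
The floor of 36 is above the equilibrium price 35, so it binds.
At P = 36: Qd = 303 - 8·36 = 15 and Qs = 3·36 - 82 = 26.
Consumer surplus without the control is ½ · (37.875 - 35) · 23 = 33.0625.
With the floor, consumers buy 15 units at 36, so CS = ½ · (37.875 - 36) · 15 = 14.0625.
Change in consumer surplus = 14.0625 - 33.0625 = -19.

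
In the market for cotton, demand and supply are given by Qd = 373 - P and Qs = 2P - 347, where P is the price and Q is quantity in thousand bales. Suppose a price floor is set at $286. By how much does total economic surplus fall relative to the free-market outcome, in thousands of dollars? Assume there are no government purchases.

Equilibrium: 373 - P = 2P - 347, so 720 = 3P and P* = 240, Q* = 133.
Because the floor (286) lies above the market-clearing price, it is binding.
At P = 286: Qd = 373 - 286 = 87 and Qs = 2·286 - 347 = 225.
Quantity traded falls to 87. At Q = 87 the demand price is 373 - 87 = 286 and the supply price is (347 + 87)/2 = 217.
Deadweight loss = ½ · (286 - 217) · (133 - 87) = ½ · 69 · 46 = 1587.

1587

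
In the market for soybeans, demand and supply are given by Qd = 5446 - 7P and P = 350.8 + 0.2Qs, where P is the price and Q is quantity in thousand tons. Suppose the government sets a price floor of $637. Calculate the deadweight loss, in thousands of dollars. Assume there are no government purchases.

11499.6

Rearranging supply gives Qs = 5P - 1754. Without the control the market clears where 5446 - 7P = 5P - 1754, i.e. P* = 600 and Q* = 1246.
Since 637 > 600, the floor is binding.
At P = 637: Qd = 5446 - 7·637 = 987 and Qs = 5·637 - 1754 = 1431.
Quantity traded falls to 987. At Q = 987 the demand price is (5446 - 987)/7 = 637 and the supply price is (1754 + 987)/5 = 548.2.
Deadweight loss = ½ · (637 - 548.2) · (1246 - 987) = ½ · 88.8 · 259 = 11499.6.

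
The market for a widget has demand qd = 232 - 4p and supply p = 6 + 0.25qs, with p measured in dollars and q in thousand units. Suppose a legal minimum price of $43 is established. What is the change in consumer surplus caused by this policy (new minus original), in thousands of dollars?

Rearranging supply gives qs = 4p - 24. Without the control the market clears where 232 - 4p = 4p - 24, i.e. p* = 32 and q* = 104.
The floor of 43 is above the equilibrium price 32, so it binds.
At p = 43: qd = 232 - 4·43 = 60 and qs = 4·43 - 24 = 148.
Consumer surplus without the control is ½ · (58 - 32) · 104 = 1352.
With the floor, consumers buy 60 units at 43, so CS = ½ · (58 - 43) · 60 = 450.
Change in consumer surplus = 450 - 1352 = -902.

-902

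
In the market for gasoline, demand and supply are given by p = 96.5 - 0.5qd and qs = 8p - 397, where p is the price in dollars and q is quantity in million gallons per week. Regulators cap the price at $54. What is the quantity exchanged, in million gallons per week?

35

Rearranging demand gives qd = 193 - 2p. Equilibrium: 193 - 2p = 8p - 397, so 590 = 10p and p* = 59, q* = 75.
Because the ceiling (54) lies below the market-clearing price, it is binding.
At p = 54: qd = 193 - 2·54 = 85 and qs = 8·54 - 397 = 35.
The quantity actually transacted is the short side, supply: 35.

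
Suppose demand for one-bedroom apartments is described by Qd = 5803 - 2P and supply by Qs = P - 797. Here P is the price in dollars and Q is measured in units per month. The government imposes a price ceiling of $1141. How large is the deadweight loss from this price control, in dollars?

Setting quantity demanded equal to quantity supplied, 5803 - 2P = P - 797, gives P* = 2200 and Q* = 1403.
Since 1141 < 2200, the ceiling is binding.
At P = 1141: Qd = 5803 - 2·1141 = 3521 and Qs = 1141 - 797 = 344.
Quantity traded falls to 344. At Q = 344 the demand price is (5803 - 344)/2 = 2729.5 and the supply price is 797 + 344 = 1141.
Deadweight loss = ½ · (2729.5 - 1141) · (1403 - 344) = ½ · 1588.5 · 1059 = 841110.75.

841110.75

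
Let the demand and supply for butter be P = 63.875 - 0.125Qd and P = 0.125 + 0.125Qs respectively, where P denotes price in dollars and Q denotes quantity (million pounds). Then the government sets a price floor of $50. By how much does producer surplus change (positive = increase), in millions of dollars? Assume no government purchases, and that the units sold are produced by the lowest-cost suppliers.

Rearranging demand gives Qd = 511 - 8P; rearranging supply gives Qs = 8P - 1. Equilibrium: 511 - 8P = 8P - 1, so 512 = 16P and P* = 32, Q* = 255.
Because the floor (50) lies above the market-clearing price, it is binding.
At P = 50: Qd = 511 - 8·50 = 111 and Qs = 8·50 - 1 = 399.
Producer surplus without the control is ½ · (32 - 0.125) · 255 = 4064.0625.
With the floor, 111 units are sold at 50. The supply price at Q = 111 is 14, so PS = ½ · [(50 - 0.125) + (50 - 14)] · 111 = 4766.0625.
Change in producer surplus = 4766.0625 - 4064.0625 = 702.

702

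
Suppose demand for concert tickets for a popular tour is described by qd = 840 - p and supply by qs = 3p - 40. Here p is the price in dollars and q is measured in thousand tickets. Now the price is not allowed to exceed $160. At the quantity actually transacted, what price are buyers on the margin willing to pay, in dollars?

400

Without the control the market clears where 840 - p = 3p - 40, i.e. p* = 220 and q* = 620.
Because the ceiling (160) lies below the market-clearing price, it is binding.
At p = 160: qd = 840 - 160 = 680 and qs = 3·160 - 40 = 440.
Only 440 units reach the market. On the demand curve, the marginal buyer's willingness to pay at q = 440 is (840 - 440) = 400.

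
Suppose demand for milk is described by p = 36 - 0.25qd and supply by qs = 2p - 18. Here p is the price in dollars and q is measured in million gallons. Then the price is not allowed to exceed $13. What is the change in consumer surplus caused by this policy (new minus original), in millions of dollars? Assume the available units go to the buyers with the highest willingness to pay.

14

Rearranging demand gives qd = 144 - 4p. In a free market, 144 - 4p = 2p - 18 gives the equilibrium p* = 27, q* = 36.
Since 13 < 27, the ceiling is binding.
At p = 13: qd = 144 - 4·13 = 92 and qs = 2·13 - 18 = 8.
Consumer surplus without the control is ½ · (36 - 27) · 36 = 162.
With the ceiling, 8 units are sold at 13 (assume they go to the highest-value buyers). The demand price at q = 8 is 34, so CS = ½ · [(36 - 13) + (34 - 13)] · 8 = 176.
Change in consumer surplus = 176 - 162 = 14.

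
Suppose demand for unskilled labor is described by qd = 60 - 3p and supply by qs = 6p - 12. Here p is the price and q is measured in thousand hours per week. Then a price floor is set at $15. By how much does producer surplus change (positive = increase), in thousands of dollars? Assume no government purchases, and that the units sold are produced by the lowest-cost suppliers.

68.25

Equilibrium: 60 - 3p = 6p - 12, so 72 = 9p and p* = 8, q* = 36.
Because the floor (15) lies above the market-clearing price, it is binding.
At p = 15: qd = 60 - 3·15 = 15 and qs = 6·15 - 12 = 78.
Producer surplus without the control is ½ · (8 - 2) · 36 = 108.
With the floor, 15 units are sold at 15. The supply price at q = 15 is 4.5, so PS = ½ · [(15 - 2) + (15 - 4.5)] · 15 = 176.25.
Change in producer surplus = 176.25 - 108 = 68.25.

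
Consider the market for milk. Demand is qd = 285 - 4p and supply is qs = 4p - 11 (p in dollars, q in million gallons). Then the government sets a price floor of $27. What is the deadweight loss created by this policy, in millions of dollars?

0

Equilibrium: 285 - 4p = 4p - 11, so 296 = 8p and p* = 37, q* = 137.
Since 27 is below p* = 37, the floor does not bind and the free-market outcome prevails.
Since the control does not bind, no trades are prevented and deadweight loss is zero.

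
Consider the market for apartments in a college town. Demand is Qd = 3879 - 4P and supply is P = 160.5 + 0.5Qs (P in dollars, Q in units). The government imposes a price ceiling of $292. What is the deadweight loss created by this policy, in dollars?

249696

Rearranging supply gives Qs = 2P - 321. Equilibrium: 3879 - 4P = 2P - 321, so 4200 = 6P and P* = 700, Q* = 1079.
Since 292 < 700, the ceiling is binding.
At P = 292: Qd = 3879 - 4·292 = 2711 and Qs = 2·292 - 321 = 263.
Quantity traded falls to 263. At Q = 263 the demand price is (3879 - 263)/4 = 904 and the supply price is (321 + 263)/2 = 292.
Deadweight loss = ½ · (904 - 292) · (1079 - 263) = ½ · 612 · 816 = 249696.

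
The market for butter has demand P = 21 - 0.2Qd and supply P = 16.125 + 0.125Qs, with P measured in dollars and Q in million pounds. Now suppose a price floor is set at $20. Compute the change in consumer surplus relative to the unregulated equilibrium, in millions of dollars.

-20

Rearranging demand gives Qd = 105 - 5P; rearranging supply gives Qs = 8P - 129. Setting quantity demanded equal to quantity supplied, 105 - 5P = 8P - 129, gives P* = 18 and Q* = 15.
The floor of 20 is above the equilibrium price 18, so it binds.
At P = 20: Qd = 105 - 5·20 = 5 and Qs = 8·20 - 129 = 31.
Consumer surplus without the control is ½ · (21 - 18) · 15 = 22.5.
With the floor, consumers buy 5 units at 20, so CS = ½ · (21 - 20) · 5 = 2.5.
Change in consumer surplus = 2.5 - 22.5 = -20.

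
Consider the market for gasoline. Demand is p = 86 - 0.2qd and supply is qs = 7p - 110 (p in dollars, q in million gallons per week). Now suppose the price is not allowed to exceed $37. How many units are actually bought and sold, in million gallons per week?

Rearranging demand gives qd = 430 - 5p. Equilibrium: 430 - 5p = 7p - 110, so 540 = 12p and p* = 45, q* = 205.
Because the ceiling (37) lies below the market-clearing price, it is binding.
At p = 37: qd = 430 - 5·37 = 245 and qs = 7·37 - 110 = 149.
The quantity actually transacted is the short side, supply: 149.

149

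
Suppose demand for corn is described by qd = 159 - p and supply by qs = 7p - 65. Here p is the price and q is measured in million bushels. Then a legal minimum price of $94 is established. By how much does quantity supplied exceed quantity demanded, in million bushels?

Without the control the market clears where 159 - p = 7p - 65, i.e. p* = 28 and q* = 131.
Because the floor (94) lies above the market-clearing price, it is binding.
At p = 94: qd = 159 - 94 = 65 and qs = 7·94 - 65 = 593.
Surplus = qs - qd = 593 - 65 = 528.

528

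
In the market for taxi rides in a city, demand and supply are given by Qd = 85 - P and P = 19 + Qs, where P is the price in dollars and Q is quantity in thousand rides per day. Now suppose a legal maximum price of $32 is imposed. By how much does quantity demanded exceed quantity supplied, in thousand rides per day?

40

Rearranging supply gives Qs = P - 19. In a free market, 85 - P = P - 19 gives the equilibrium P* = 52, Q* = 33.
Because the ceiling (32) lies below the market-clearing price, it is binding.
At P = 32: Qd = 85 - 32 = 53 and Qs = 32 - 19 = 13.
Shortage = Qd - Qs = 53 - 13 = 40.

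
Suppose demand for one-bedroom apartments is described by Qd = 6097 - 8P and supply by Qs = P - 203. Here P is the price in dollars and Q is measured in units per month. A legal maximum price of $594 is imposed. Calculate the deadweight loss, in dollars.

Setting quantity demanded equal to quantity supplied, 6097 - 8P = P - 203, gives P* = 700 and Q* = 497.
The ceiling of 594 is below the equilibrium price 700, so it binds.
At P = 594: Qd = 6097 - 8·594 = 1345 and Qs = 594 - 203 = 391.
Quantity traded falls to 391. At Q = 391 the demand price is (6097 - 391)/8 = 713.25 and the supply price is 203 + 391 = 594.
Deadweight loss = ½ · (713.25 - 594) · (497 - 391) = ½ · 119.25 · 106 = 6320.25.

6320.25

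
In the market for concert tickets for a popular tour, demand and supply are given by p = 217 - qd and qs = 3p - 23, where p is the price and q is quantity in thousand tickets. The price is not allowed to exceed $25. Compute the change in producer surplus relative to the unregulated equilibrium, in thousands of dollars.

-3657.5

Rearranging demand gives qd = 217 - p. Setting quantity demanded equal to quantity supplied, 217 - p = 3p - 23, gives p* = 60 and q* = 157.
Because the ceiling (25) lies below the market-clearing price, it is binding.
At p = 25: qd = 217 - 25 = 192 and qs = 3·25 - 23 = 52.
Producer surplus without the control is ½ · (60 - 23/3) · 157 = 24649/6.
With the ceiling, producers sell 52 units at 25, so PS = ½ · (25 - 23/3) · 52 = 1352/3.
Change in producer surplus = 1352/3 - 24649/6 = -3657.5.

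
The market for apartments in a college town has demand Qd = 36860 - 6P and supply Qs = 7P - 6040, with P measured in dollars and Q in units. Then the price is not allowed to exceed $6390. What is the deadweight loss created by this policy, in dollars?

In a free market, 36860 - 6P = 7P - 6040 gives the equilibrium P* = 3300, Q* = 17060.
Since 6390 is above P* = 3300, the ceiling does not bind and the free-market outcome prevails.
Since the control does not bind, no trades are prevented and deadweight loss is zero.

0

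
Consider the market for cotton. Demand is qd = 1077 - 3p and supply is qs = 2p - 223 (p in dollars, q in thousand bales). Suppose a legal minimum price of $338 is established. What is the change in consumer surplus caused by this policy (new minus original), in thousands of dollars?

Equilibrium: 1077 - 3p = 2p - 223, so 1300 = 5p and p* = 260, q* = 297.
Since 338 > 260, the floor is binding.
At p = 338: qd = 1077 - 3·338 = 63 and qs = 2·338 - 223 = 453.
Consumer surplus without the control is ½ · (359 - 260) · 297 = 14701.5.
With the floor, consumers buy 63 units at 338, so CS = ½ · (359 - 338) · 63 = 661.5.
Change in consumer surplus = 661.5 - 14701.5 = -14040.

-14040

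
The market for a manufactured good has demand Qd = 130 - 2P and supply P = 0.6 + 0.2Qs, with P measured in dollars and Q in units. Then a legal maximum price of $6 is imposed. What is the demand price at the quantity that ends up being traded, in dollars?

51.5

Rearranging supply gives Qs = 5P - 3. Setting quantity demanded equal to quantity supplied, 130 - 2P = 5P - 3, gives P* = 19 and Q* = 92.
Because the ceiling (6) lies below the market-clearing price, it is binding.
At P = 6: Qd = 130 - 2·6 = 118 and Qs = 5·6 - 3 = 27.
Only 27 units reach the market. On the demand curve, the marginal buyer's willingness to pay at Q = 27 is (130 - 27)/2 = 51.5.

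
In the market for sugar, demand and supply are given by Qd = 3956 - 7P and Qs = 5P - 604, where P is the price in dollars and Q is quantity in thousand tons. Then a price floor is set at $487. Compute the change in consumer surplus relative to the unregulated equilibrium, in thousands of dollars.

-98600.5

Equilibrium: 3956 - 7P = 5P - 604, so 4560 = 12P and P* = 380, Q* = 1296.
Since 487 > 380, the floor is binding.
At P = 487: Qd = 3956 - 7·487 = 547 and Qs = 5·487 - 604 = 1831.
Consumer surplus without the control is ½ · (3956/7 - 380) · 1296 = 839808/7.
With the floor, consumers buy 547 units at 487, so CS = ½ · (3956/7 - 487) · 547 = 299209/14.
Change in consumer surplus = 299209/14 - 839808/7 = -98600.5.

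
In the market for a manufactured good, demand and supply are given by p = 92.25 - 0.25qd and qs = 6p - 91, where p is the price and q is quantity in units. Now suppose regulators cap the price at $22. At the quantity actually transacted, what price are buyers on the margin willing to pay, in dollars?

Rearranging demand gives qd = 369 - 4p. Setting quantity demanded equal to quantity supplied, 369 - 4p = 6p - 91, gives p* = 46 and q* = 185.
Because the ceiling (22) lies below the market-clearing price, it is binding.
At p = 22: qd = 369 - 4·22 = 281 and qs = 6·22 - 91 = 41.
Only 41 units reach the market. On the demand curve, the marginal buyer's willingness to pay at q = 41 is (369 - 41)/4 = 82.

82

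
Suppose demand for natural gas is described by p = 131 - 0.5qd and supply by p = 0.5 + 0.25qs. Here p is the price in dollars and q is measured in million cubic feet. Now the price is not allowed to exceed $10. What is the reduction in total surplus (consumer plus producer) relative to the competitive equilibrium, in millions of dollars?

Rearranging demand gives qd = 262 - 2p; rearranging supply gives qs = 4p - 2. Equilibrium: 262 - 2p = 4p - 2, so 264 = 6p and p* = 44, q* = 174.
The ceiling of 10 is below the equilibrium price 44, so it binds.
At p = 10: qd = 262 - 2·10 = 242 and qs = 4·10 - 2 = 38.
Quantity traded falls to 38. At q = 38 the demand price is (262 - 38)/2 = 112 and the supply price is (2 + 38)/4 = 10.
Deadweight loss = ½ · (112 - 10) · (174 - 38) = ½ · 102 · 136 = 6936.

6936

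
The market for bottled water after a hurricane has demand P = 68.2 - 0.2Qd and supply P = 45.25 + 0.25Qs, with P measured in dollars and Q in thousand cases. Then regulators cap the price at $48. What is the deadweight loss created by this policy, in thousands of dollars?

360

Rearranging demand gives Qd = 341 - 5P; rearranging supply gives Qs = 4P - 181. Without the control the market clears where 341 - 5P = 4P - 181, i.e. P* = 58 and Q* = 51.
Because the ceiling (48) lies below the market-clearing price, it is binding.
At P = 48: Qd = 341 - 5·48 = 101 and Qs = 4·48 - 181 = 11.
Quantity traded falls to 11. At Q = 11 the demand price is (341 - 11)/5 = 66 and the supply price is (181 + 11)/4 = 48.
Deadweight loss = ½ · (66 - 48) · (51 - 11) = ½ · 18 · 40 = 360.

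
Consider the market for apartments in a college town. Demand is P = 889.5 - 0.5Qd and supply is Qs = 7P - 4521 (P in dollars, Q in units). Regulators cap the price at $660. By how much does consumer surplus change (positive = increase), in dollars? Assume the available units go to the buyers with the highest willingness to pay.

-15640

Rearranging demand gives Qd = 1779 - 2P. Setting quantity demanded equal to quantity supplied, 1779 - 2P = 7P - 4521, gives P* = 700 and Q* = 379.
The ceiling of 660 is below the equilibrium price 700, so it binds.
At P = 660: Qd = 1779 - 2·660 = 459 and Qs = 7·660 - 4521 = 99.
Consumer surplus without the control is ½ · (889.5 - 700) · 379 = 35910.25.
With the ceiling, 99 units are sold at 660 (assume they go to the highest-value buyers). The demand price at Q = 99 is 840, so CS = ½ · [(889.5 - 660) + (840 - 660)] · 99 = 20270.25.
Change in consumer surplus = 20270.25 - 35910.25 = -15640.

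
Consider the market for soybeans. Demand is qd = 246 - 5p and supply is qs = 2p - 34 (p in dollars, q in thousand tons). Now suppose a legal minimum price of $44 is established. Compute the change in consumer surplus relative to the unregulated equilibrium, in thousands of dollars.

Without the control the market clears where 246 - 5p = 2p - 34, i.e. p* = 40 and q* = 46.
Since 44 > 40, the floor is binding.
At p = 44: qd = 246 - 5·44 = 26 and qs = 2·44 - 34 = 54.
Consumer surplus without the control is ½ · (49.2 - 40) · 46 = 211.6.
With the floor, consumers buy 26 units at 44, so CS = ½ · (49.2 - 44) · 26 = 67.6.
Change in consumer surplus = 67.6 - 211.6 = -144.

-144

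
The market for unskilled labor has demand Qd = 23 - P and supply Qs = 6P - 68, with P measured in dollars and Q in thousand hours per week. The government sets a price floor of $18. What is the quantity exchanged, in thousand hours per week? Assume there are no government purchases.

5

Equilibrium: 23 - P = 6P - 68, so 91 = 7P and P* = 13, Q* = 10.
Because the floor (18) lies above the market-clearing price, it is binding.
At P = 18: Qd = 23 - 18 = 5 and Qs = 6·18 - 68 = 40.
The quantity actually transacted is the short side, demand: 5.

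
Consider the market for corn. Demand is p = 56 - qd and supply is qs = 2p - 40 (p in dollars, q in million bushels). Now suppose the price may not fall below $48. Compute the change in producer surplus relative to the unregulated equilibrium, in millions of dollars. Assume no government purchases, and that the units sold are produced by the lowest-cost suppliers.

Rearranging demand gives qd = 56 - p. Setting quantity demanded equal to quantity supplied, 56 - p = 2p - 40, gives p* = 32 and q* = 24.
Since 48 > 32, the floor is binding.
At p = 48: qd = 56 - 48 = 8 and qs = 2·48 - 40 = 56.
Producer surplus without the control is ½ · (32 - 20) · 24 = 144.
With the floor, 8 units are sold at 48. The supply price at q = 8 is 24, so PS = ½ · [(48 - 20) + (48 - 24)] · 8 = 208.
Change in producer surplus = 208 - 144 = 64.

64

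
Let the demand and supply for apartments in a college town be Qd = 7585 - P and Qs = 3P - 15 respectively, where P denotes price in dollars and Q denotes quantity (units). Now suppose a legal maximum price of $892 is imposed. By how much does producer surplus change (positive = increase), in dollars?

-4206384

Setting quantity demanded equal to quantity supplied, 7585 - P = 3P - 15, gives P* = 1900 and Q* = 5685.
Because the ceiling (892) lies below the market-clearing price, it is binding.
At P = 892: Qd = 7585 - 892 = 6693 and Qs = 3·892 - 15 = 2661.
Producer surplus without the control is ½ · (1900 - 5) · 5685 = 5386537.5.
With the ceiling, producers sell 2661 units at 892, so PS = ½ · (892 - 5) · 2661 = 1180153.5.
Change in producer surplus = 1180153.5 - 5386537.5 = -4206384.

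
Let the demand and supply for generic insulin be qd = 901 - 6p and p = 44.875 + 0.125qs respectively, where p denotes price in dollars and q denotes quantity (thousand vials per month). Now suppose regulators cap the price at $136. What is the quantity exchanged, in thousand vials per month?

Rearranging supply gives qs = 8p - 359. Equilibrium: 901 - 6p = 8p - 359, so 1260 = 14p and p* = 90, q* = 361.
Since 136 is above p* = 90, the ceiling does not bind and the free-market outcome prevails.

361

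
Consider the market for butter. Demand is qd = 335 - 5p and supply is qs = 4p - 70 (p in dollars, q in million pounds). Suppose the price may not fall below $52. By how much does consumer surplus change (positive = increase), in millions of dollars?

Equilibrium: 335 - 5p = 4p - 70, so 405 = 9p and p* = 45, q* = 110.
Since 52 > 45, the floor is binding.
At p = 52: qd = 335 - 5·52 = 75 and qs = 4·52 - 70 = 138.
Consumer surplus without the control is ½ · (67 - 45) · 110 = 1210.
With the floor, consumers buy 75 units at 52, so CS = ½ · (67 - 52) · 75 = 562.5.
Change in consumer surplus = 562.5 - 1210 = -647.5.

-647.5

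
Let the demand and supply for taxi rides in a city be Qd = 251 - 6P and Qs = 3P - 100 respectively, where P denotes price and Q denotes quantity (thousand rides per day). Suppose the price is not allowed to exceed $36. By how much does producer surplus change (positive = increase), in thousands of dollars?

-37.5

Setting quantity demanded equal to quantity supplied, 251 - 6P = 3P - 100, gives P* = 39 and Q* = 17.
The ceiling of 36 is below the equilibrium price 39, so it binds.
At P = 36: Qd = 251 - 6·36 = 35 and Qs = 3·36 - 100 = 8.
Producer surplus without the control is ½ · (39 - 100/3) · 17 = 289/6.
With the ceiling, producers sell 8 units at 36, so PS = ½ · (36 - 100/3) · 8 = 32/3.
Change in producer surplus = 32/3 - 289/6 = -37.5.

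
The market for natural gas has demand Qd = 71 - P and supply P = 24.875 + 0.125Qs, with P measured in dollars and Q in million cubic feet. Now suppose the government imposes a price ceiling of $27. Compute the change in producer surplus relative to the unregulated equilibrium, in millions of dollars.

-87

Rearranging supply gives Qs = 8P - 199. Without the control the market clears where 71 - P = 8P - 199, i.e. P* = 30 and Q* = 41.
Because the ceiling (27) lies below the market-clearing price, it is binding.
At P = 27: Qd = 71 - 27 = 44 and Qs = 8·27 - 199 = 17.
Producer surplus without the control is ½ · (30 - 24.875) · 41 = 105.0625.
With the ceiling, producers sell 17 units at 27, so PS = ½ · (27 - 24.875) · 17 = 18.0625.
Change in producer surplus = 18.0625 - 105.0625 = -87.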